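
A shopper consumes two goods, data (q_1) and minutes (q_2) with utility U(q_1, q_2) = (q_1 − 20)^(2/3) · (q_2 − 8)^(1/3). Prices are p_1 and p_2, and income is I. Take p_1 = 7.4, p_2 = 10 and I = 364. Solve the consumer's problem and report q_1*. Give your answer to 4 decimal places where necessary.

Discretionary income = 364 − 20·7.4 − 8·10 = 136; q_1* = 20 + 2/3·136/7.4 = 32.2523.

q_1* = 32.2523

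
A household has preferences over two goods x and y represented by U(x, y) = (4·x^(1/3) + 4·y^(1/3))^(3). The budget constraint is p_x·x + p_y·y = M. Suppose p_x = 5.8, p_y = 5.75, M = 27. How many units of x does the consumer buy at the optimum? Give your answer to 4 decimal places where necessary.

MU_x ∝ 4·x^(-2/3), MU_y ∝ 4·y^(-2/3), so MRS = (y/x)^(2/3) = p_x/p_y.
Solve for the ratio: y/x = [p_x/p_y]^(1.5).
With the ratio pinned down, the budget gives x* = M/(p_x + p_y·(y/x)) and y* = (y/x)·x*.
Numerically y/x = 1.013072, so x* = 27/(5.8 + 5.75·1.013072) = 2.3225.

x* = 2.3225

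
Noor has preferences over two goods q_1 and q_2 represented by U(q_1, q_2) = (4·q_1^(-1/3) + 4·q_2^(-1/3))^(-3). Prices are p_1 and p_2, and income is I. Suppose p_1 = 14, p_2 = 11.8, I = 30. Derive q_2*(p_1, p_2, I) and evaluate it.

q_2* = 1.244

From the CES first-order condition, (q_2/q_1)^(4/3) = p_1/p_2.
Hence q_2/q_1 = (p_1/p_2)^(1/(4/3)), i.e. raised to the 0.75 power.
With the ratio pinned down, the budget gives q_1* = I/(p_1 + p_2·(q_2/q_1)) and q_2* = (q_2/q_1)·q_1*.
Numerically q_2/q_1 = 1.136801, so q_1* = 30/(14 + 11.8·1.136801) = 1.0943 and q_2* = 1.136801·1.0943 = 1.244.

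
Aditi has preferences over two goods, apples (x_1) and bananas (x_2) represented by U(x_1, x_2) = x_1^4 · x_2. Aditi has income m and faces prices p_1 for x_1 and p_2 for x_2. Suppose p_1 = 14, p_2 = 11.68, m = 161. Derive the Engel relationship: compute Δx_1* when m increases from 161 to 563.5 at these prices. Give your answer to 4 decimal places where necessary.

Δx_1* = 23

MU_x_1/MU_x_2 = (4·x_2)/(x_1); tangency sets this equal to p_1/p_2.
So 4·p_2·x_2 = p_1·x_1; combined with the budget, a share 0.8 of income goes to x_1.
Demand: x_1*(p_1,p_2,m) = 0.8·m/p_1 and x_2* = 0.2·m/p_2.
At p_1=14, p_2=11.68, m=161: x_1* = 0.8·161/14 = 9.2.
At m' = 563.5: x_1* = 32.2. Change: 32.2 − 9.2 = 23.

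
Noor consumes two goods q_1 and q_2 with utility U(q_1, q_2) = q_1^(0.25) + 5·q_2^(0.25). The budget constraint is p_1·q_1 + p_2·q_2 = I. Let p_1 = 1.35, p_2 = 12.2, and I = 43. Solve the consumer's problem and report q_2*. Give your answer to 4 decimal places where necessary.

MU_q_1 ∝ q_1^(-0.75), MU_q_2 ∝ 5·q_2^(-0.75), so MRS = (1/5)·(q_2/q_1)^(0.75) = p_1/p_2.
Hence q_2/q_1 = (5·p_1/p_2)^(1/(0.75)), i.e. raised to the 4/3 power.
Substitute q_2 = (q_2/q_1)·q_1 into the budget: q_1* = I/(p_1 + p_2·(q_2/q_1)).
Numerically q_2/q_1 = 0.454212, so q_1* = 43/(1.35 + 12.2·0.454212) = 6.2397 and q_2* = 0.454212·6.2397 = 2.8341.

q_2* = 2.8341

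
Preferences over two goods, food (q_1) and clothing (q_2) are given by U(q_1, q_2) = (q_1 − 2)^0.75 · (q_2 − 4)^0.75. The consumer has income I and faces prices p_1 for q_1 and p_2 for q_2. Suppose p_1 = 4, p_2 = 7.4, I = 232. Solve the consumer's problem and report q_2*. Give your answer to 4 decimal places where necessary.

q_2* = 17.1351

This is Cobb-Douglas in (q_1−2, q_2−4): tangency gives 0.75·p_2·(q_2−4) = 0.75·p_1·(q_1−2).
Substituting into the budget: q_1* = 2 + 0.5·(I − 2·p_1 − 4·p_2)/p_1, and q_2* = 4 + 0.5·(…)/p_2.
Discretionary income = 232 − 2·4 − 4·7.4 = 194.4; q_2* = 4 + 0.5·194.4/7.4 = 17.1351.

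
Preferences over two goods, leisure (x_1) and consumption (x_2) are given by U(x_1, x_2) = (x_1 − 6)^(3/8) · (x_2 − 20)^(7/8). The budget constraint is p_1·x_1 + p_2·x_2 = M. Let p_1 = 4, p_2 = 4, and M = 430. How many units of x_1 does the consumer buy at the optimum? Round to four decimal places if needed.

x_1* = 30.45

This is Cobb-Douglas in (x_1−6, x_2−20): tangency gives 0.375·p_2·(x_2−20) = 0.875·p_1·(x_1−6).
Substituting into the budget: x_1* = 6 + 0.3·(M − 6·p_1 − 20·p_2)/p_1, and x_2* = 20 + 0.7·(…)/p_2.
Discretionary income = 430 − 6·4 − 20·4 = 326; x_1* = 6 + 0.3·326/4 = 30.45.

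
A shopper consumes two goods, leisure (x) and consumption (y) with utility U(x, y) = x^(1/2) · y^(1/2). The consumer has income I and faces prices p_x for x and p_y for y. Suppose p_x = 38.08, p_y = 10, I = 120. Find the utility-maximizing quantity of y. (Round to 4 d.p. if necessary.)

y* = 6

At p_x=38.08, p_y=10, I=120: y* = 0.5·120/10 = 6.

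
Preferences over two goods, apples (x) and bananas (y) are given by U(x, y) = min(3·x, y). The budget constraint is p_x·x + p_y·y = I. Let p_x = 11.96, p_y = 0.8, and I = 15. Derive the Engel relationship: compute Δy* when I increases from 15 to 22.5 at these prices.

Demand: x*(p_x,p_y,I) = I/(p_x + 3·p_y), y* = 3·I/(p_x + 3·p_y).
Here 11.96 + 3·0.8 = 14.36, giving y* = 3.1337.
At I' = 22.5: y* = 4.7006. Change: 4.7006 − 3.1337 = 1.5669.

Δy* = 1.5669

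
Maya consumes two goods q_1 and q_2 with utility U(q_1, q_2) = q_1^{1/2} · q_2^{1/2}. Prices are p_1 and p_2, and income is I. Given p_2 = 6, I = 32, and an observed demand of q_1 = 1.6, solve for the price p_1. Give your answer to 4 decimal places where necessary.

p_1 = 10

MU_q_1/MU_q_2 = (0.5·q_2)/(0.5·q_1); tangency sets this equal to p_1/p_2.
Rearranging, p_2·q_2 = p_1·q_1. Substituting into the budget gives p_1·q_1·(1 + 1) = I.
Demand: q_1*(p_1,p_2,I) = 0.5·I/p_1 and q_2* = 0.5·I/p_2.
Set q_1* = 1.6 in the demand function and solve for p_1: p_1 = 10.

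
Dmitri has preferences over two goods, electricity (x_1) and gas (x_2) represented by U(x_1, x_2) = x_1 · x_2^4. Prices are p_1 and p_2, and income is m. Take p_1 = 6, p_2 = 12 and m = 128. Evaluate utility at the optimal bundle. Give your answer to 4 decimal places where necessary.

V = 22623.696

Demand: x_1*(p_1,p_2,m) = 0.2·m/p_1 and x_2* = 0.8·m/p_2.
At p_1=6, p_2=12, m=128: x_1* = 0.2·128/6 = 4.2667, x_2* = 8.5333.
Utility at the optimum: U(4.2667, 8.5333) = 22623.696.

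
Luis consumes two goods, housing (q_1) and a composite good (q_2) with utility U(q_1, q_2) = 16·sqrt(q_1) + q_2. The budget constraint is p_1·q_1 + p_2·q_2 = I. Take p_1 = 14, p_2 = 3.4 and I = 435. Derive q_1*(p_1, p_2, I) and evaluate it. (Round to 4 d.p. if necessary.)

Utility is quasi-linear in q_2; the FOC for q_1 is 8/√q_1 = p_1/p_2.
Solve: √q_1 = 8·p_2/p_1, so q_1*(p_1,p_2) = (8·p_2/p_1)², and q_2* = (I − p_1·q_1*)/p_2.
Plugging in: q_1* = (8·3.4/14)² = 3.7747.

q_1* = 3.7747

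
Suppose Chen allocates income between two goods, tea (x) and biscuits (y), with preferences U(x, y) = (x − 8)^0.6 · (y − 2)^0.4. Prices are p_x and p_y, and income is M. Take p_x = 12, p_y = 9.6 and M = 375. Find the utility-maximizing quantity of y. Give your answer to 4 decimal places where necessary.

After buying the subsistence bundle (8, 2), a share 0.6 of the remaining income goes to x: x* = 8 + 0.6·(M − 8p_x − 2p_y)/p_x.
Discretionary income = 375 − 8·12 − 2·9.6 = 259.8; y* = 2 + 0.4·259.8/9.6 = 12.825.

y* = 12.825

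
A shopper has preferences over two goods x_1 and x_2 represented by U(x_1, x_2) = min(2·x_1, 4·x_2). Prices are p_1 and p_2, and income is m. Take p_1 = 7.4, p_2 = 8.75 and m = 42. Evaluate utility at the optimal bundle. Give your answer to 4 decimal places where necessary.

V = 7.1338

Leontief preferences: the optimum is at the kink where x_1/4 = x_2/2, i.e. x_2 = (1/2)·x_1.
Budget: p_1·x_1 + p_2·(1/2)·x_1 = m, so (4·p_1 + 2·p_2)·x_1 = 4·m.
Demand: x_1*(p_1,p_2,m) = 4·m/(4·p_1 + 2·p_2), x_2* = 2·m/(4·p_1 + 2·p_2).
Here 4·7.4 + 2·8.75 = 47.1, giving x_1* = 3.5669 and x_2* = 1.7834.
Utility at the optimum: U(3.5669, 1.7834) = 7.1338.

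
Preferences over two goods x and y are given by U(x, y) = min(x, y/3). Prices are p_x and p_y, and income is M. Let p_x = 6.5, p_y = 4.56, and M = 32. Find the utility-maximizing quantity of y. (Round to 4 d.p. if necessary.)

With perfect complements, no substitution: consume in ratio x:y = 1:3.
Budget: p_x·x + p_y·3·x = M, so (p_x + 3·p_y)·x = M.
Demand: x*(p_x,p_y,M) = M/(p_x + 3·p_y), y* = 3·M/(p_x + 3·p_y).
Here 6.5 + 3·4.56 = 20.18, giving y* = 4.7572.

y* = 4.7572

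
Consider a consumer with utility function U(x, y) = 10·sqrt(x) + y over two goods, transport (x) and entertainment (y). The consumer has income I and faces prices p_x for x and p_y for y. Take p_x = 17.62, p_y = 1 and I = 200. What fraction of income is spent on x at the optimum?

share on x = 0.0071

Utility is quasi-linear in y; the FOC for x is 5/√x = p_x/p_y.
Thus x* = (5·p_y/p_x)² — independent of I — with the rest of income spent on y.
Plugging in: x* = (5·1/17.62)² = 0.0805, y* = 198.5812.
Expenditure on x: 17.62·0.0805 = 1.4188; share = 0.0071.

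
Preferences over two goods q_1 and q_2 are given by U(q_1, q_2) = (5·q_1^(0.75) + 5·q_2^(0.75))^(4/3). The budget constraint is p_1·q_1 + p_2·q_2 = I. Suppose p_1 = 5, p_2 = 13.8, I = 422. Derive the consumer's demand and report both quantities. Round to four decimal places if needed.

Substitute q_2 = (q_2/q_1)·q_1 into the budget: q_1* = I/(p_1 + p_2·(q_2/q_1)).
Numerically q_2/q_1 = 0.017233, so q_1* = 422/(5 + 13.8·0.017233) = 80.5679 and q_2* = 0.017233·80.5679 = 1.3884.

q_1* = 80.5679, q_2* = 1.3884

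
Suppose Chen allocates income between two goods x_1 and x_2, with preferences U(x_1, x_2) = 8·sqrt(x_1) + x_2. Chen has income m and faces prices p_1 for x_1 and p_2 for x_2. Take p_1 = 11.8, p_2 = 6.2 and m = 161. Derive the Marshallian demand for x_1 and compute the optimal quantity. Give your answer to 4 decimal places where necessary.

Set MRS = p_1/p_2: 4·x_1^(−1/2) = p_1/p_2.
Solve: √x_1 = 4·p_2/p_1, so x_1*(p_1,p_2) = (4·p_2/p_1)², and x_2* = (m − p_1·x_1*)/p_2.
Plugging in: x_1* = (4·6.2/11.8)² = 4.4171.

x_1* = 4.4171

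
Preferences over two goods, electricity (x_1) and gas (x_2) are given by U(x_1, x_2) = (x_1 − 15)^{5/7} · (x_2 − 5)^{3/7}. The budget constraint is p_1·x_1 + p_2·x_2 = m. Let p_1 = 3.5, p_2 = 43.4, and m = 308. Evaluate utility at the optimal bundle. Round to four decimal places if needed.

V = 2.4728

MRS = (5/3)·(x_2−5)/(x_1−15). Tangency with p_1/p_2 gives x_2−5 = (3/5)·(p_1/p_2)·(x_1−15).
After buying the subsistence bundle (15, 5), a share 0.625 of the remaining income goes to x_1: x_1* = 15 + 0.625·(m − 15p_1 − 5p_2)/p_1.
Discretionary income = 308 − 15·3.5 − 5·43.4 = 38.5; x_1* = 15 + 0.625·38.5/3.5 = 21.875; x_2* = 5 + 0.375·38.5/43.4 = 5.3327.
Utility at the optimum: U(21.875, 5.3327) = 2.4728.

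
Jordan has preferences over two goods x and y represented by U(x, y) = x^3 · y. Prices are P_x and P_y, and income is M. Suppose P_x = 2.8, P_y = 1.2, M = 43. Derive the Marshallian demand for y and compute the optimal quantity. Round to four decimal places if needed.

y* = 8.9583

Tangency: MRS = 3·y/x = P_x/P_y.
Rearranging, P_y·y = (1/3)·P_x·x. Substituting into the budget gives P_x·x·(1 + (1/3)) = M.
Demand: x*(P_x,P_y,M) = 0.75·M/P_x and y* = 0.25·M/P_y.
At P_x=2.8, P_y=1.2, M=43: y* = 0.25·43/1.2 = 8.9583.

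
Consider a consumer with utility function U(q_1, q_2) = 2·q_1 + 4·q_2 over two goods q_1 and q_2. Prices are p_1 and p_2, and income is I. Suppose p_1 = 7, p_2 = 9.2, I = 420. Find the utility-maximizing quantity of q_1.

q_1* = 0

Linear utility — the consumer picks whichever good has higher MU/price: 2/7 = 0.2857 vs 4/9.2 = 0.4348.
q_2 gives more utility per dollar, so spend all income on q_2: q_2* = I/p_2, q_1* = 0.
Numerically: q_1* = 0, q_2* = 45.6522.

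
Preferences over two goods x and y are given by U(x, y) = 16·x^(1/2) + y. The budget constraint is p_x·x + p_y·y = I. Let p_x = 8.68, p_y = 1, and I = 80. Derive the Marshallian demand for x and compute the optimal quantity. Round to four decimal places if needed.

Utility is quasi-linear in y; the FOC for x is 8/√x = p_x/p_y.
Solve: √x = 8·p_y/p_x, so x*(p_x,p_y) = (8·p_y/p_x)², and y* = (I − p_x·x*)/p_y.
Plugging in: x* = (8·1/8.68)² = 0.8495.

x* = 0.8495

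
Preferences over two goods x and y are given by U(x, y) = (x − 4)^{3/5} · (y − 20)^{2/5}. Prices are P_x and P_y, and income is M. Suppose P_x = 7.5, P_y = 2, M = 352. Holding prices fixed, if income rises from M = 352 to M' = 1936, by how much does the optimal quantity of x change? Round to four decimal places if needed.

MRS = (3/2)·(y−20)/(x−4). Tangency with P_x/P_y gives y−20 = (2/3)·(P_x/P_y)·(x−4).
After buying the subsistence bundle (4, 20), a share 0.6 of the remaining income goes to x: x* = 4 + 0.6·(M − 4P_x − 20P_y)/P_x.
Discretionary income = 352 − 4·7.5 − 20·2 = 282; x* = 4 + 0.6·282/7.5 = 26.56.
At M' = 1936: x* = 153.28. Change: 153.28 − 26.56 = 126.72.

Δx* = 126.72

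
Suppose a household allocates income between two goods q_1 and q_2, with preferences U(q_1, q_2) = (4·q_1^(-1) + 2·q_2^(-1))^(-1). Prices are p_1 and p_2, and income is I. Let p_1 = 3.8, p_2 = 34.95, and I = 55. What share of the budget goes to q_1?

share on q_1 = 0.318

Numerically q_2/q_1 = 0.23316, so q_1* = 55/(3.8 + 34.95·0.23316) = 4.6029 and q_2* = 0.23316·4.6029 = 1.0732.
Expenditure on q_1: 3.8·4.6029 = 17.4911; share = 0.318.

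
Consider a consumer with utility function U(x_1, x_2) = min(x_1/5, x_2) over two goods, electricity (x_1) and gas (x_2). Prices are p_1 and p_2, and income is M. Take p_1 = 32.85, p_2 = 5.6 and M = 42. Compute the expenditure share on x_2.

Leontief preferences: the optimum is at the kink where x_1/5 = x_2/1, i.e. x_2 = (1/5)·x_1.
Budget: p_1·x_1 + p_2·(1/5)·x_1 = M, so (5·p_1 + p_2)·x_1 = 5·M.
Demand: x_1*(p_1,p_2,M) = 5·M/(5·p_1 + p_2), x_2* = M/(5·p_1 + p_2).
Here 5·32.85 + 5.6 = 169.85, giving x_1* = 1.2364 and x_2* = 0.2473.
Expenditure on x_2: 5.6·0.2473 = 1.3848; share = 0.033.

share on x_2 = 0.033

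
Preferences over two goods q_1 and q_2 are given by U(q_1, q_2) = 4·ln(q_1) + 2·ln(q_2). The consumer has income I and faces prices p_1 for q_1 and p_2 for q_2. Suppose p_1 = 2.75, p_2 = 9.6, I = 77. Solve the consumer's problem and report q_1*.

MU_q_1/MU_q_2 = (4·q_2)/(2·q_1); tangency sets this equal to p_1/p_2.
So 4·p_2·q_2 = 2·p_1·q_1; combined with the budget, a share 2/3 of income goes to q_1.
Demand: q_1*(p_1,p_2,I) = 2/3·I/p_1 and q_2* = 1/3·I/p_2.
At p_1=2.75, p_2=9.6, I=77: q_1* = 2/3·77/2.75 = 18.6667.

q_1* = 18.6667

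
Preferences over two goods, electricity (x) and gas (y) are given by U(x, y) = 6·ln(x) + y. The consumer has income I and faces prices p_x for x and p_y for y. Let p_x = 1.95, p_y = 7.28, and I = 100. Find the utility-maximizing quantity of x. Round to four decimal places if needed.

x* = 22.4

Set MRS = p_x/p_y: (6/x)/1 = p_x/p_y.
So x*(p_x,p_y) = 6·p_y/p_x, independent of income; and y* = (I − 6·p_y)/p_y.
At the given prices: x* = 6·7.28/1.95 = 22.4.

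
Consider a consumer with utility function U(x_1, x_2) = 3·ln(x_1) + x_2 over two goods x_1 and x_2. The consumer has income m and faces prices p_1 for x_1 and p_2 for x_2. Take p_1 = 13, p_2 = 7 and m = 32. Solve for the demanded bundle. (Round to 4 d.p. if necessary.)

x_1* = 1.6154, x_2* = 1.5714

So x_1*(p_1,p_2) = 3·p_2/p_1, independent of income; and x_2* = (m − 3·p_2)/p_2.
At the given prices: x_1* = 3·7/13 = 1.6154, and x_2* = 1.5714.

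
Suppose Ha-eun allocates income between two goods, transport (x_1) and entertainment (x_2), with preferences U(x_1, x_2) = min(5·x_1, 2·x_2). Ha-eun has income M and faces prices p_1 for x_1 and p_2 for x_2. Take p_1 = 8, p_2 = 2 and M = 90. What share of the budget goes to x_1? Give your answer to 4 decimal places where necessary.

share on x_1 = 0.6154

Demand: x_1*(p_1,p_2,M) = 2·M/(2·p_1 + 5·p_2), x_2* = 5·M/(2·p_1 + 5·p_2).
Here 2·8 + 5·2 = 26, giving x_1* = 6.9231 and x_2* = 17.3077.
Expenditure on x_1: 8·6.9231 = 55.3846; share = 0.6154.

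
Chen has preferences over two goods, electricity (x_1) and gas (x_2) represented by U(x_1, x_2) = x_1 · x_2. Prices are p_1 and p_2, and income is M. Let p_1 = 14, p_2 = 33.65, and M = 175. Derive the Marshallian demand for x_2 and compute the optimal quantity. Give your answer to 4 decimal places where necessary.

The MRS is x_2/x_1. Set MRS = p_1/p_2.
Rearranging, p_2·x_2 = p_1·x_1. Substituting into the budget gives p_1·x_1·(1 + 1) = M.
Demand: x_1*(p_1,p_2,M) = 0.5·M/p_1 and x_2* = 0.5·M/p_2.
At p_1=14, p_2=33.65, M=175: x_2* = 0.5·175/33.65 = 2.6003.

x_2* = 2.6003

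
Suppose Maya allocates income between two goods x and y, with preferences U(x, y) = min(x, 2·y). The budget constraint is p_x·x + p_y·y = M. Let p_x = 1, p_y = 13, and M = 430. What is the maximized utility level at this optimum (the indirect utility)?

Leontief preferences: the optimum is at the kink where x/2 = y/1, i.e. y = (1/2)·x.
Budget: p_x·x + p_y·(1/2)·x = M, so (2·p_x + p_y)·x = 2·M.
Demand: x*(p_x,p_y,M) = 2·M/(2·p_x + p_y), y* = M/(2·p_x + p_y).
Here 2·1 + 13 = 15, giving x* = 57.3333 and y* = 28.6667.
Utility at the optimum: U(57.3333, 28.6667) = 57.3333.

V = 57.3333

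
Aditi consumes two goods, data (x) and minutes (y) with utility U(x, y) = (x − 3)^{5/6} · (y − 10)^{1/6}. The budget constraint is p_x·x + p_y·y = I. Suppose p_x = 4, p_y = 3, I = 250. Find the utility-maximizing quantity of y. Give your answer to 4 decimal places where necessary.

Let x' = x−3, y' = y−10. MRS = 5·y'/x' = p_x/p_y.
After buying the subsistence bundle (3, 10), a share 5/6 of the remaining income goes to x: x* = 3 + 5/6·(I − 3p_x − 10p_y)/p_x.
Discretionary income = 250 − 3·4 − 10·3 = 208; y* = 10 + 1/6·208/3 = 21.5556.

y* = 21.5556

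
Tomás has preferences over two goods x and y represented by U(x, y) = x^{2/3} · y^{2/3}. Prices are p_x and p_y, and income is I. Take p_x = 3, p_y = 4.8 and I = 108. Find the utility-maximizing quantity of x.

Demand: x*(p_x,p_y,I) = 0.5·I/p_x and y* = 0.5·I/p_y.
At p_x=3, p_y=4.8, I=108: x* = 0.5·108/3 = 18.

x* = 18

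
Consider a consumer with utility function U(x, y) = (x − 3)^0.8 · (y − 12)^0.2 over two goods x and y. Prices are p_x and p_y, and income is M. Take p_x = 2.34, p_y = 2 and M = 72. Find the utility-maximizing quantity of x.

x* = 17.0103

Let x' = x−3, y' = y−12. MRS = 4·y'/x' = p_x/p_y.
After buying the subsistence bundle (3, 12), a share 0.8 of the remaining income goes to x: x* = 3 + 0.8·(M − 3p_x − 12p_y)/p_x.
Discretionary income = 72 − 3·2.34 − 12·2 = 40.98; x* = 3 + 0.8·40.98/2.34 = 17.0103.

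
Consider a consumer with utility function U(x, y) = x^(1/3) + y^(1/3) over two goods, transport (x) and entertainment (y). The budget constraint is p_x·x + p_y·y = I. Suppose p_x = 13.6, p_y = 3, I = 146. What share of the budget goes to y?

With the ratio pinned down, the budget gives x* = I/(p_x + p_y·(y/x)) and y* = (y/x)·x*.
Numerically y/x = 9.652204, so x* = 146/(13.6 + 3·9.652204) = 3.4307 and y* = 9.652204·3.4307 = 33.114.
Expenditure on y: 3·33.114 = 99.3421; share = 0.6804.

share on y = 0.6804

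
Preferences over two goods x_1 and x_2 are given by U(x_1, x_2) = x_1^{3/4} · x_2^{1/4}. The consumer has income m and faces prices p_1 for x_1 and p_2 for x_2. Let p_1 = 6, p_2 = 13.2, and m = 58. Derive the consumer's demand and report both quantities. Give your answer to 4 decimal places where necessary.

x_1* = 7.25, x_2* = 1.0985

At p_1=6, p_2=13.2, m=58: x_1* = 0.75·58/6 = 7.25, x_2* = 1.0985.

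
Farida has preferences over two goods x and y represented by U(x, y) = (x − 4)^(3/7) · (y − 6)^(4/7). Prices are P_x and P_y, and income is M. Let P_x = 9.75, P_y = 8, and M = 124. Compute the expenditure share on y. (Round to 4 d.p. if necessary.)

Let x' = x−4, y' = y−6. MRS = (3/4)·y'/x' = P_x/P_y.
Substituting into the budget: x* = 4 + 3/7·(M − 4·P_x − 6·P_y)/P_x, and y* = 6 + 4/7·(…)/P_y.
Discretionary income = 124 − 4·9.75 − 6·8 = 37; x* = 4 + 3/7·37/9.75 = 5.6264; y* = 6 + 4/7·37/8 = 8.6429.
Expenditure on y: 8·8.6429 = 69.1429; share = 0.5576.

share on y = 0.5576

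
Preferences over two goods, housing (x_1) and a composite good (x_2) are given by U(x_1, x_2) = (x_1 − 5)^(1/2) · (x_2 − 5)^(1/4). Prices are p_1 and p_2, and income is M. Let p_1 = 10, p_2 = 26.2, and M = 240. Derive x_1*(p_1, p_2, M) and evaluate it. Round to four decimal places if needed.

MRS = 2·(x_2−5)/(x_1−5). Tangency with p_1/p_2 gives x_2−5 = (1/2)·(p_1/p_2)·(x_1−5).
After buying the subsistence bundle (5, 5), a share 2/3 of the remaining income goes to x_1: x_1* = 5 + 2/3·(M − 5p_1 − 5p_2)/p_1.
Discretionary income = 240 − 5·10 − 5·26.2 = 59; x_1* = 5 + 2/3·59/10 = 8.9333.

x_1* = 8.9333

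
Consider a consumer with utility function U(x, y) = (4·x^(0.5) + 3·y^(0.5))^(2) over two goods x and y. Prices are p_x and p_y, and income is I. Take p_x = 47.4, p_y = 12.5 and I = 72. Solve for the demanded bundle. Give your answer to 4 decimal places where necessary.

With the ratio pinned down, the budget gives x* = I/(p_x + p_y·(y/x)) and y* = (y/x)·x*.
Numerically y/x = 8.088336, so x* = 72/(47.4 + 12.5·8.088336) = 0.4848 and y* = 8.088336·0.4848 = 3.9215.

x* = 0.4848, y* = 3.9215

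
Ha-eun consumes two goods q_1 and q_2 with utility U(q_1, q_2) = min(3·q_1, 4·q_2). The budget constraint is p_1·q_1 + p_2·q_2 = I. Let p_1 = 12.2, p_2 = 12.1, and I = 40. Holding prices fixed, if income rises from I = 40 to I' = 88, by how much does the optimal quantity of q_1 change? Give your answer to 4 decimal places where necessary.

Δq_1* = 2.2562

With perfect complements, no substitution: consume in ratio q_1:q_2 = 4:3.
Budget: p_1·q_1 + p_2·(3/4)·q_1 = I, so (4·p_1 + 3·p_2)·q_1 = 4·I.
Demand: q_1*(p_1,p_2,I) = 4·I/(4·p_1 + 3·p_2), q_2* = 3·I/(4·p_1 + 3·p_2).
Here 4·12.2 + 3·12.1 = 85.1, giving q_1* = 1.8801.
At I' = 88: q_1* = 4.1363. Change: 4.1363 − 1.8801 = 2.2562.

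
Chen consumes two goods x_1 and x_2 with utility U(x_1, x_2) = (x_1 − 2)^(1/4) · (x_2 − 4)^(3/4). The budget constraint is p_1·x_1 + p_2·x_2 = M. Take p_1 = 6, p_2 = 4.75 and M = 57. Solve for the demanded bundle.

x_1* = 3.0833, x_2* = 8.1053

Discretionary income = 57 − 2·6 − 4·4.75 = 26; x_1* = 2 + 0.25·26/6 = 3.0833; x_2* = 4 + 0.75·26/4.75 = 8.1053.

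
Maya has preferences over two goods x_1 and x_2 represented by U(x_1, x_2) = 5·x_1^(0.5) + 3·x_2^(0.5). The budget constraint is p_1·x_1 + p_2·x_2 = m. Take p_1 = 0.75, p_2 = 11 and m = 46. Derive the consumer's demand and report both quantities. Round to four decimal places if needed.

x_1* = 59.8639, x_2* = 0.1002

From the CES first-order condition, (5/3)·(x_2/x_1)^(0.5) = p_1/p_2.
Hence x_2/x_1 = ((3/5)·p_1/p_2)^(1/(0.5)), i.e. raised to the 2 power.
With the ratio pinned down, the budget gives x_1* = m/(p_1 + p_2·(x_2/x_1)) and x_2* = (x_2/x_1)·x_1*.
Numerically x_2/x_1 = 0.001674, so x_1* = 46/(0.75 + 11·0.001674) = 59.8639 and x_2* = 0.001674·59.8639 = 0.1002.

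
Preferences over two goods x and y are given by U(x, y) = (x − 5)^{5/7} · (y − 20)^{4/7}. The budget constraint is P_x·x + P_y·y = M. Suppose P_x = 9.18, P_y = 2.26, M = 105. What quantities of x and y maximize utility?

Discretionary income = 105 − 5·9.18 − 20·2.26 = 13.9; x* = 5 + 5/9·13.9/9.18 = 5.8412; y* = 20 + 4/9·13.9/2.26 = 22.7335.

x* = 5.8412, y* = 22.7335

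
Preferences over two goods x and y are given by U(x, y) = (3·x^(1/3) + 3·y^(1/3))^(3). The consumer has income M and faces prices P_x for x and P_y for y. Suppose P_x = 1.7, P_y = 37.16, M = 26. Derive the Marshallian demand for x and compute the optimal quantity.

From the CES first-order condition, (y/x)^(2/3) = P_x/P_y.
Hence y/x = (P_x/P_y)^(1/(2/3)), i.e. raised to the 1.5 power.
Substitute y = (y/x)·x into the budget: x* = M/(P_x + P_y·(y/x)).
Numerically y/x = 0.009785, so x* = 26/(1.7 + 37.16·0.009785) = 12.5993.

x* = 12.5993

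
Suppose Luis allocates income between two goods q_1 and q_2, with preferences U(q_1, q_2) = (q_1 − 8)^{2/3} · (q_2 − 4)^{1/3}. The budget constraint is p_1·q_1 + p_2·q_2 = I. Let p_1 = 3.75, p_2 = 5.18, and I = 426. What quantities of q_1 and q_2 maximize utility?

Discretionary income = 426 − 8·3.75 − 4·5.18 = 375.28; q_1* = 8 + 2/3·375.28/3.75 = 74.7164; q_2* = 4 + 1/3·375.28/5.18 = 28.1493.

q_1* = 74.7164, q_2* = 28.1493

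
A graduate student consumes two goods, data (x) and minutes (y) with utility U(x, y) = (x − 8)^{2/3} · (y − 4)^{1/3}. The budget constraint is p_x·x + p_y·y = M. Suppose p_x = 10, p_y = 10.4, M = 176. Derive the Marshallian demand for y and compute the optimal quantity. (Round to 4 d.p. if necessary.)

After buying the subsistence bundle (8, 4), a share 2/3 of the remaining income goes to x: x* = 8 + 2/3·(M − 8p_x − 4p_y)/p_x.
Discretionary income = 176 − 8·10 − 4·10.4 = 54.4; y* = 4 + 1/3·54.4/10.4 = 5.7436.

y* = 5.7436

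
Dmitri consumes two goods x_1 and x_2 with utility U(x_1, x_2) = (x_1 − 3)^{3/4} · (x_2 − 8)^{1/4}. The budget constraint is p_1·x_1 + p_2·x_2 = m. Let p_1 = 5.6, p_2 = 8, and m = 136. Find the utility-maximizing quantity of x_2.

x_2* = 9.725

MRS = 3·(x_2−8)/(x_1−3). Tangency with p_1/p_2 gives x_2−8 = (1/3)·(p_1/p_2)·(x_1−3).
Substituting into the budget: x_1* = 3 + 0.75·(m − 3·p_1 − 8·p_2)/p_1, and x_2* = 8 + 0.25·(…)/p_2.
Discretionary income = 136 − 3·5.6 − 8·8 = 55.2; x_2* = 8 + 0.25·55.2/8 = 9.725.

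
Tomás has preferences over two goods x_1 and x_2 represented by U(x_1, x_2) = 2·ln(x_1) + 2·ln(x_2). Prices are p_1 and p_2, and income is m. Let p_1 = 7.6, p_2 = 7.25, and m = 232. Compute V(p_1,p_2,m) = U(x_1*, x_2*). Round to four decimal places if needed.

MU_x_1/MU_x_2 = (2·x_2)/(2·x_1); tangency sets this equal to p_1/p_2.
Rearranging, p_2·x_2 = p_1·x_1. Substituting into the budget gives p_1·x_1·(1 + 1) = m.
Demand: x_1*(p_1,p_2,m) = 0.5·m/p_1 and x_2* = 0.5·m/p_2.
At p_1=7.6, p_2=7.25, m=232: x_1* = 0.5·232/7.6 = 15.2632, x_2* = 16.
Utility at the optimum: U(15.2632, 16) = 10.9961.

V = 10.9961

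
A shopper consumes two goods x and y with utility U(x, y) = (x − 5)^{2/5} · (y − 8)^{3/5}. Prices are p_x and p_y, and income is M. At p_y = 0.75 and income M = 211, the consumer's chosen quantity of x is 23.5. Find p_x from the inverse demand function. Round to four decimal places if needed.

This is Cobb-Douglas in (x−5, y−8): tangency gives 0.4·p_y·(y−8) = 0.6·p_x·(x−5).
Substituting into the budget: x* = 5 + 0.4·(M − 5·p_x − 8·p_y)/p_x, and y* = 8 + 0.6·(…)/p_y.
Set x* = 23.5 in the demand function and solve for p_x: p_x = 4.

p_x = 4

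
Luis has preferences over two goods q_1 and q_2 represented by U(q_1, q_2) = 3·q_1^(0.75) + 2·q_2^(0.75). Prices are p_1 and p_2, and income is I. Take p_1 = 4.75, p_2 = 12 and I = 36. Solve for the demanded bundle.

MRS = MU_q_1/MU_q_2 = (3/2)·(q_2/q_1)^(0.25). Set equal to p_1/p_2.
Solve for the ratio: q_2/q_1 = [(2/3)·p_1/p_2]^(4).
Substitute q_2 = (q_2/q_1)·q_1 into the budget: q_1* = I/(p_1 + p_2·(q_2/q_1)).
Numerically q_2/q_1 = 0.004849, so q_1* = 36/(4.75 + 12·0.004849) = 7.4872 and q_2* = 0.004849·7.4872 = 0.0363.

q_1* = 7.4872, q_2* = 0.0363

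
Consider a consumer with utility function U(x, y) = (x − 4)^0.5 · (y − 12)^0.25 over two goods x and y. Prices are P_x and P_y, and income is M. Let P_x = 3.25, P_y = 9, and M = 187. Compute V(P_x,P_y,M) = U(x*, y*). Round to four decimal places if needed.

This is Cobb-Douglas in (x−4, y−12): tangency gives 0.5·P_y·(y−12) = 0.25·P_x·(x−4).
Substituting into the budget: x* = 4 + 2/3·(M − 4·P_x − 12·P_y)/P_x, and y* = 12 + 1/3·(…)/P_y.
Discretionary income = 187 − 4·3.25 − 12·9 = 66; x* = 4 + 2/3·66/3.25 = 17.5385; y* = 12 + 1/3·66/9 = 14.4444.
Utility at the optimum: U(17.5385, 14.4444) = 4.6008.

V = 4.6008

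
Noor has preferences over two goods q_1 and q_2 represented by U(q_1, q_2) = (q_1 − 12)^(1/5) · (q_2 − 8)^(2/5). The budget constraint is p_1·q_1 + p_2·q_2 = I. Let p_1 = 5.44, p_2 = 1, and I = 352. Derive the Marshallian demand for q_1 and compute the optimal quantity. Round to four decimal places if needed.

q_1* = 29.0784

Let q_1' = q_1−12, q_2' = q_2−8. MRS = (1/2)·q_2'/q_1' = p_1/p_2.
After buying the subsistence bundle (12, 8), a share 1/3 of the remaining income goes to q_1: q_1* = 12 + 1/3·(I − 12p_1 − 8p_2)/p_1.
Discretionary income = 352 − 12·5.44 − 8·1 = 278.72; q_1* = 12 + 1/3·278.72/5.44 = 29.0784.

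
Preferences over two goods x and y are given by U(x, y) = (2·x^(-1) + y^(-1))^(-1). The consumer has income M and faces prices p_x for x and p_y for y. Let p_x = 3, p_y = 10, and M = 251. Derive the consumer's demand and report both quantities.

MRS = MU_x/MU_y = 2·(y/x)^(2). Set equal to p_x/p_y.
Hence y/x = ((1/2)·p_x/p_y)^(1/(2)), i.e. raised to the 0.5 power.
Substitute y = (y/x)·x into the budget: x* = M/(p_x + p_y·(y/x)).
Numerically y/x = 0.387298, so x* = 251/(3 + 10·0.387298) = 36.5198 and y* = 0.387298·36.5198 = 14.1441.

x* = 36.5198, y* = 14.1441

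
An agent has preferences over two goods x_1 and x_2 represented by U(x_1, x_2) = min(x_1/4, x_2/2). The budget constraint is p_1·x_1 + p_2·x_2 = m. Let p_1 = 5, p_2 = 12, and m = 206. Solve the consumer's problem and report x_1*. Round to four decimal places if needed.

With perfect complements, no substitution: consume in ratio x_1:x_2 = 4:2.
Budget: p_1·x_1 + p_2·(1/2)·x_1 = m, so (4·p_1 + 2·p_2)·x_1 = 4·m.
Demand: x_1*(p_1,p_2,m) = 4·m/(4·p_1 + 2·p_2), x_2* = 2·m/(4·p_1 + 2·p_2).
Here 4·5 + 2·12 = 44, giving x_1* = 18.7273.

x_1* = 18.7273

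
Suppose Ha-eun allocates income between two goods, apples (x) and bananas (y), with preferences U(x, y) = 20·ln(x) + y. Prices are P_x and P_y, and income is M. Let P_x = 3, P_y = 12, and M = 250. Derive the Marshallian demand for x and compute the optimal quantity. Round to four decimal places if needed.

x* = 80

MU_x = 20/x, MU_y = 1. Tangency: 20/x = P_x/P_y.
So x*(P_x,P_y) = 20·P_y/P_x, independent of income; and y* = (M − 20·P_y)/P_y.
At the given prices: x* = 20·12/3 = 80.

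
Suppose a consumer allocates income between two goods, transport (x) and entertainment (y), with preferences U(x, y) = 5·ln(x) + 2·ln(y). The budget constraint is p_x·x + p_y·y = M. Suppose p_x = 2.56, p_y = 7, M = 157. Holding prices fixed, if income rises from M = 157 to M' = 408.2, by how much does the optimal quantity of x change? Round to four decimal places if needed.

Δx* = 70.0893

Demand: x*(p_x,p_y,M) = 5/7·M/p_x and y* = 2/7·M/p_y.
At p_x=2.56, p_y=7, M=157: x* = 5/7·157/2.56 = 43.8058.
At M' = 408.2: x* = 113.8951. Change: 113.8951 − 43.8058 = 70.0893.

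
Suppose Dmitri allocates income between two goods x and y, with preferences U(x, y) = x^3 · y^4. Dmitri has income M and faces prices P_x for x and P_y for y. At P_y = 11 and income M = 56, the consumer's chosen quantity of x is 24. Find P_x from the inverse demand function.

MU_x/MU_y = (3·y)/(4·x); tangency sets this equal to P_x/P_y.
So 3·P_y·y = 4·P_x·x; combined with the budget, a share 3/7 of income goes to x.
Demand: x*(P_x,P_y,M) = 3/7·M/P_x and y* = 4/7·M/P_y.
Set x* = 24 in the demand function and solve for P_x: P_x = 1.

P_x = 1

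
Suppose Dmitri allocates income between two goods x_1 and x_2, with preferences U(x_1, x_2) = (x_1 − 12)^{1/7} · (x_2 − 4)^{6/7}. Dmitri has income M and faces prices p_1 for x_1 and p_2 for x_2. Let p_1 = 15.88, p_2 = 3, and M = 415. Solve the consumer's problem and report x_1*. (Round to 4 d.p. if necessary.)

x_1* = 13.9111

MRS = (1/6)·(x_2−4)/(x_1−12). Tangency with p_1/p_2 gives x_2−4 = 6·(p_1/p_2)·(x_1−12).
After buying the subsistence bundle (12, 4), a share 1/7 of the remaining income goes to x_1: x_1* = 12 + 1/7·(M − 12p_1 − 4p_2)/p_1.
Discretionary income = 415 − 12·15.88 − 4·3 = 212.44; x_1* = 12 + 1/7·212.44/15.88 = 13.9111.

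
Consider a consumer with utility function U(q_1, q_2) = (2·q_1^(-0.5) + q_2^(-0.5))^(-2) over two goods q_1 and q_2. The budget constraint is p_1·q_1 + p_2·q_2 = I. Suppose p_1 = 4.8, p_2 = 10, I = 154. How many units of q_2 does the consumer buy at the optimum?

q_2* = 6.8661

MRS = MU_q_1/MU_q_2 = 2·(q_2/q_1)^(1.5). Set equal to p_1/p_2.
Hence q_2/q_1 = ((1/2)·p_1/p_2)^(1/(1.5)), i.e. raised to the 2/3 power.
Substitute q_2 = (q_2/q_1)·q_1 into the budget: q_1* = I/(p_1 + p_2·(q_2/q_1)).
Numerically q_2/q_1 = 0.386196, so q_1* = 154/(4.8 + 10·0.386196) = 17.7789 and q_2* = 0.386196·17.7789 = 6.8661.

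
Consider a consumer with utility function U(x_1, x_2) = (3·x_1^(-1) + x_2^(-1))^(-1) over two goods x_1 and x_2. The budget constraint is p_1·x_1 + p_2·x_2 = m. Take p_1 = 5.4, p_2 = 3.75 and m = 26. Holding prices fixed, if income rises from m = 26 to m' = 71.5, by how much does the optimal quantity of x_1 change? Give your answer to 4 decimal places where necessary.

MRS = MU_x_1/MU_x_2 = 3·(x_2/x_1)^(2). Set equal to p_1/p_2.
Hence x_2/x_1 = ((1/3)·p_1/p_2)^(1/(2)), i.e. raised to the 0.5 power.
Substitute x_2 = (x_2/x_1)·x_1 into the budget: x_1* = m/(p_1 + p_2·(x_2/x_1)).
Numerically x_2/x_1 = 0.69282, so x_1* = 26/(5.4 + 3.75·0.69282) = 3.2508.
At m' = 71.5: x_1* = 8.9396. Change: 8.9396 − 3.2508 = 5.6889.

Δx_1* = 5.6889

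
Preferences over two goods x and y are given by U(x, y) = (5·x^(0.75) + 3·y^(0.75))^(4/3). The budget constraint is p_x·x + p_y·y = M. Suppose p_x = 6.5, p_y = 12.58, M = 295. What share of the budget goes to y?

share on y = 0.0176

MU_x ∝ 5·x^(-0.25), MU_y ∝ 3·y^(-0.25), so MRS = (5/3)·(y/x)^(0.25) = p_x/p_y.
Solve for the ratio: y/x = [(3/5)·p_x/p_y]^(4).
With the ratio pinned down, the budget gives x* = M/(p_x + p_y·(y/x)) and y* = (y/x)·x*.
Numerically y/x = 0.009237, so x* = 295/(6.5 + 12.58·0.009237) = 44.5875 and y* = 0.009237·44.5875 = 0.4119.
Expenditure on y: 12.58·0.4119 = 5.1812; share = 0.0176.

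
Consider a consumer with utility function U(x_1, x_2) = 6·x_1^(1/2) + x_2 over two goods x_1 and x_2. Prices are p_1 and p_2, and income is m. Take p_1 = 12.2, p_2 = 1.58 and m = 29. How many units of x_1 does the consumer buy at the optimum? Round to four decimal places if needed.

x_1* = 0.151

MU_x_1 = 3/√x_1, MU_x_2 = 1. Tangency: 3/√x_1 = p_1/p_2.
Thus x_1* = (3·p_2/p_1)² — independent of m — with the rest of income spent on x_2.
Plugging in: x_1* = (3·1.58/12.2)² = 0.151.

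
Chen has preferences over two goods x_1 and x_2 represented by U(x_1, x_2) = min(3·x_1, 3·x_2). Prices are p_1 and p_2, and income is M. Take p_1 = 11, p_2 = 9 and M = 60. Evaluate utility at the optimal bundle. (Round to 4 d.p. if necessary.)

V = 9

Leontief preferences: the optimum is at the kink where x_1/3 = x_2/3, i.e. x_2 = x_1.
Budget: p_1·x_1 + p_2·x_1 = M, so (3·p_1 + 3·p_2)·x_1 = 3·M.
Demand: x_1*(p_1,p_2,M) = 3·M/(3·p_1 + 3·p_2), x_2* = 3·M/(3·p_1 + 3·p_2).
Here 3·11 + 3·9 = 60, giving x_1* = 3 and x_2* = 3.
Utility at the optimum: U(3, 3) = 9.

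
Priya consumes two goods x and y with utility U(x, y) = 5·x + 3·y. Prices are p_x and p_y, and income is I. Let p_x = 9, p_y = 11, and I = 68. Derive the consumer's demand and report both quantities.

Perfect substitutes: compare marginal utility per dollar. 5/p_x vs 3/p_y → 0.5556 vs 0.2727.
x gives more utility per dollar, so spend all income on x: x* = I/p_x, y* = 0.
Numerically: x* = 7.5556, y* = 0.

x* = 7.5556, y* = 0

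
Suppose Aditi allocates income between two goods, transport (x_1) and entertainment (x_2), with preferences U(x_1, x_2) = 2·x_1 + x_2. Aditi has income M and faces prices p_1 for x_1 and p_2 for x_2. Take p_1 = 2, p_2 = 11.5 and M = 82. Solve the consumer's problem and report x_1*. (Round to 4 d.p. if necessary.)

Linear utility — the consumer picks whichever good has higher MU/price: 2/2 = 1 vs 1/11.5 = 0.087.
x_1 gives more utility per dollar, so spend all income on x_1: x_1* = M/p_1, x_2* = 0.
Numerically: x_1* = 41, x_2* = 0.

x_1* = 41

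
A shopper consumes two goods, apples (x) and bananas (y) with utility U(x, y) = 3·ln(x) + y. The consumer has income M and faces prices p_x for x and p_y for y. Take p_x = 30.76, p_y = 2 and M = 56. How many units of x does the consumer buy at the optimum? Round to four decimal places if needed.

x* = 0.1951

Set MRS = p_x/p_y: (3/x)/1 = p_x/p_y.
So x*(p_x,p_y) = 3·p_y/p_x, independent of income; and y* = (M − 3·p_y)/p_y.
At the given prices: x* = 3·2/30.76 = 0.1951.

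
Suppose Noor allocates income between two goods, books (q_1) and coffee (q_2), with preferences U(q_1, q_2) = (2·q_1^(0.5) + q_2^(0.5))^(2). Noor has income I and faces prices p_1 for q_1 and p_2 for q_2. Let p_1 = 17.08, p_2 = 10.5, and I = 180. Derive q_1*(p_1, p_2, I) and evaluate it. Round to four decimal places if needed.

MU_q_1 ∝ 2·q_1^(-0.5), MU_q_2 ∝ q_2^(-0.5), so MRS = 2·(q_2/q_1)^(0.5) = p_1/p_2.
Hence q_2/q_1 = ((1/2)·p_1/p_2)^(1/(0.5)), i.e. raised to the 2 power.
With the ratio pinned down, the budget gives q_1* = I/(p_1 + p_2·(q_2/q_1)) and q_2* = (q_2/q_1)·q_1*.
Numerically q_2/q_1 = 0.661511, so q_1* = 180/(17.08 + 10.5·0.661511) = 7.4919.

q_1* = 7.4919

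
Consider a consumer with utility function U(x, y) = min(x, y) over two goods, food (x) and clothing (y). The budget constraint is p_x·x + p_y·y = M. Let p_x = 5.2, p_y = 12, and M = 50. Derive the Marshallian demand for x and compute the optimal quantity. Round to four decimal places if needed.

Leontief preferences: the optimum is at the kink where x/1 = y/1, i.e. y = x.
Budget: p_x·x + p_y·x = M, so (p_x + p_y)·x = M.
Demand: x*(p_x,p_y,M) = M/(p_x + p_y), y* = M/(p_x + p_y).
Here 5.2 + 12 = 17.2, giving x* = 2.907.

x* = 2.907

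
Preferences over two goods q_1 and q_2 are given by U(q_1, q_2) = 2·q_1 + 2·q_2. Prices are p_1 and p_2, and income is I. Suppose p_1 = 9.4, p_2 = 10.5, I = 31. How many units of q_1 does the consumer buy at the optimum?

q_1* = 3.2979

Linear utility — the consumer picks whichever good has higher MU/price: 2/9.4 = 0.2128 vs 2/10.5 = 0.1905.
q_1 gives more utility per dollar, so spend all income on q_1: q_1* = I/p_1, q_2* = 0.
Numerically: q_1* = 3.2979, q_2* = 0.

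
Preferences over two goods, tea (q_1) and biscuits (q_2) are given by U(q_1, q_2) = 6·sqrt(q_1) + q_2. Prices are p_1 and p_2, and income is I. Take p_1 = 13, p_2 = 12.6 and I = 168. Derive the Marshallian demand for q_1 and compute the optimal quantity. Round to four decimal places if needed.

Plugging in: q_1* = (3·12.6/13)² = 8.4547.

q_1* = 8.4547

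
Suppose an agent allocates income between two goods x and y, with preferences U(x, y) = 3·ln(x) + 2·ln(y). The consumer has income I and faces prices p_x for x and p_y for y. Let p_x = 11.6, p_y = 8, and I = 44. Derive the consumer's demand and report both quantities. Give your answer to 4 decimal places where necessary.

At p_x=11.6, p_y=8, I=44: x* = 0.6·44/11.6 = 2.2759, y* = 2.2.

x* = 2.2759, y* = 2.2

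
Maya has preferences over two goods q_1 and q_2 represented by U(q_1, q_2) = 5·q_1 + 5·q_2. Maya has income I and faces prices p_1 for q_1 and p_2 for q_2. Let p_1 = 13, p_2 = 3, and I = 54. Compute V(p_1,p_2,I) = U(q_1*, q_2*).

Linear utility — the consumer picks whichever good has higher MU/price: 5/13 = 0.3846 vs 5/3 = 1.6667.
q_2 gives more utility per dollar, so spend all income on q_2: q_2* = I/p_2, q_1* = 0.
Numerically: q_1* = 0, q_2* = 18.
Utility at the optimum: U(0, 18) = 90.

V = 90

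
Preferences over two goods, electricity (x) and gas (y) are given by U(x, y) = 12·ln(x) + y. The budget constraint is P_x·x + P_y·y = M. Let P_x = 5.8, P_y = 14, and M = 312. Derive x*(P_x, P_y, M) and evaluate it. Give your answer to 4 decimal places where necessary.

x* = 28.9655

So x*(P_x,P_y) = 12·P_y/P_x, independent of income; and y* = (M − 12·P_y)/P_y.
At the given prices: x* = 12·14/5.8 = 28.9655.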